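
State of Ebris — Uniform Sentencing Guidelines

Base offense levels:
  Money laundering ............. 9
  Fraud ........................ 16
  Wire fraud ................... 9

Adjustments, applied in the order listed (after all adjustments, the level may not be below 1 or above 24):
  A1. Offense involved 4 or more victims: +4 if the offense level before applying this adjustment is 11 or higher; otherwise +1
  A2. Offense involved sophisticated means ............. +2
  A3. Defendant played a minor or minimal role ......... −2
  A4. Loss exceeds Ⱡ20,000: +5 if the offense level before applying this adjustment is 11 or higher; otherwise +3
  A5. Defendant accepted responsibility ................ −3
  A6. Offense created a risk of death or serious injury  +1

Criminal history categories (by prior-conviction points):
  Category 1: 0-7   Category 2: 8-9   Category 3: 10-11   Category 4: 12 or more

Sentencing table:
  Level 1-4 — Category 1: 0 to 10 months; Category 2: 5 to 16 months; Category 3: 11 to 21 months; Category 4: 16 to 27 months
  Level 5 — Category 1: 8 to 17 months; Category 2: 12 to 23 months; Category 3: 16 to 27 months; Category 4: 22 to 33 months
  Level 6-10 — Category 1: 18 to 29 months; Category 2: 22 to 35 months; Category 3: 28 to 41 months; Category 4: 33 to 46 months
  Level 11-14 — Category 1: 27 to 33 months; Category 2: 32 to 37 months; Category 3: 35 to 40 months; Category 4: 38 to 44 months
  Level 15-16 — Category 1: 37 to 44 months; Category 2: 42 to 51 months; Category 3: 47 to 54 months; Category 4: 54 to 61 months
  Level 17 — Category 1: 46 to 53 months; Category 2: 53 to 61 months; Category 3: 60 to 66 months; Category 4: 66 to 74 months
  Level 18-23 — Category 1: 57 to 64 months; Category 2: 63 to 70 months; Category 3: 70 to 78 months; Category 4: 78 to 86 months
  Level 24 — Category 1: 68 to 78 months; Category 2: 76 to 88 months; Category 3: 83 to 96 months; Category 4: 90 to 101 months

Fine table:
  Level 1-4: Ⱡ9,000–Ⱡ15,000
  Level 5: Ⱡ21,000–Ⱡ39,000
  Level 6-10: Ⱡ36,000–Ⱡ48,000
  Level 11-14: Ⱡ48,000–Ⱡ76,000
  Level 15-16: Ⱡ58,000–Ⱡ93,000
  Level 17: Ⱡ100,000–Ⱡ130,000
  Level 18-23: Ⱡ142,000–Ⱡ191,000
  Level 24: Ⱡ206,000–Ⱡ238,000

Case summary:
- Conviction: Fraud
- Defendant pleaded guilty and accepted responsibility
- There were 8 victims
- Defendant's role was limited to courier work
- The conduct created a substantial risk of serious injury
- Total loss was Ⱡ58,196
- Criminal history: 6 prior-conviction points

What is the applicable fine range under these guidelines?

Ⱡ142,000–Ⱡ191,000

Base offense level for fraud: 16.
A1 applies (level before this adjustment is 16 ≥ 11, so +4): 16 + 4 = 20.
A2 does not apply.
A3 applies: 20 − 2 = 18.
A4 applies (level before this adjustment is 18 ≥ 11, so +5): 18 + 5 = 23.
A5 applies: 23 − 3 = 20.
A6 applies: 20 + 1 = 21.
Final offense level: 21.
Level 21 falls in the 18-23 band.
Fine table: Level 18-23 → Ⱡ142,000–Ⱡ191,000.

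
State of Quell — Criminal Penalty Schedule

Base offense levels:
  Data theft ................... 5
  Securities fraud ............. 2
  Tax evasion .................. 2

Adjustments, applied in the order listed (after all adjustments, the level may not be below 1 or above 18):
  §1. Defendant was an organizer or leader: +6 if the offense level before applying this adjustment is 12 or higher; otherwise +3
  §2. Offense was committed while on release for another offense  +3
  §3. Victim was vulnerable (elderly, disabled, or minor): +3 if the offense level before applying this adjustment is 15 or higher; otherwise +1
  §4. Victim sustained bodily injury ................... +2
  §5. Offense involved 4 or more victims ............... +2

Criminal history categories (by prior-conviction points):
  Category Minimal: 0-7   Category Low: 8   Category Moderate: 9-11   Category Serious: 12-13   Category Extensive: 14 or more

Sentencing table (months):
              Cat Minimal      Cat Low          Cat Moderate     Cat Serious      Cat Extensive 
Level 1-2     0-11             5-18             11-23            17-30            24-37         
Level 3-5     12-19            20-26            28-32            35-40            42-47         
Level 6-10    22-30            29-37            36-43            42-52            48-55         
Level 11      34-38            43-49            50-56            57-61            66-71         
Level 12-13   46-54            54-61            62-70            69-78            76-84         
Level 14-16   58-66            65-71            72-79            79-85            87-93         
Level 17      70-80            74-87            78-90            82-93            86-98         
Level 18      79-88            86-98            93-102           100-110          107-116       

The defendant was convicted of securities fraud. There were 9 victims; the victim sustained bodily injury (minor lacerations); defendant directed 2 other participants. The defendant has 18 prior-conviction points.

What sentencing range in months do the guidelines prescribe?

Base offense level for securities fraud: 2.
§1 applies (level before this adjustment is 2 < 12, so +3): 2 + 3 = 5.
§2 does not apply.
§4 applies: 5 + 2 = 7.
§5 applies: 7 + 2 = 9.
Final offense level: 9.
Criminal history: 18 prior points → Category Extensive (14+).
Level 9 falls in the 6-10 band.
Grid: Level 6-10 × Category Extensive = 48-55 months.

48-55 months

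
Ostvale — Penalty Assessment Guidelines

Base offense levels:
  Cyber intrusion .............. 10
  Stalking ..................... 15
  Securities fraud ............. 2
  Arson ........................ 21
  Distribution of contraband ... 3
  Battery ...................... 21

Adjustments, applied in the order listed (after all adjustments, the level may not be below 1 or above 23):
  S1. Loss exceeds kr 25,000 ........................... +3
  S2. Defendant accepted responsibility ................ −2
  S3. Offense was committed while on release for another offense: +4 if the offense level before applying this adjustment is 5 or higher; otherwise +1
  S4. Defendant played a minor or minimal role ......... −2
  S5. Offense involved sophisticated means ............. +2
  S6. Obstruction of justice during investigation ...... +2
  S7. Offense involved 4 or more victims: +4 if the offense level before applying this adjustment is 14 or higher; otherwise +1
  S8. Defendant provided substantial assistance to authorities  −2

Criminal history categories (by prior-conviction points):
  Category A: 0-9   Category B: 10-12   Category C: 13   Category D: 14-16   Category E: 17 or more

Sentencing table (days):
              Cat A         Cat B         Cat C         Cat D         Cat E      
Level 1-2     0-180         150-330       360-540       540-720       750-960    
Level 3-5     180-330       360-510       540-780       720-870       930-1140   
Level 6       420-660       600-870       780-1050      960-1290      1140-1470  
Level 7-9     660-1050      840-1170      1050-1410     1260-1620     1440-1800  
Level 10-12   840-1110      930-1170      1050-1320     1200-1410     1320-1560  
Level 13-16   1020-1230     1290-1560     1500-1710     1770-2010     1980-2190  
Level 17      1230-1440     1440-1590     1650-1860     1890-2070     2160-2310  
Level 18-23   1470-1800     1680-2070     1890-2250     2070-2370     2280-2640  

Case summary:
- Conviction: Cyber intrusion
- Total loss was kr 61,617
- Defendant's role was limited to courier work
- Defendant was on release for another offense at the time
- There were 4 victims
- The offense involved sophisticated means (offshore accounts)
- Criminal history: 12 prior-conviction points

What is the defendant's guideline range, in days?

1680-2070 days

Base offense level for cyber intrusion: 10.
S1 applies: 10 + 3 = 13.
S3 applies (level before this adjustment is 13 ≥ 5, so +4): 13 + 4 = 17.
S4 applies: 17 − 2 = 15.
S5 applies: 15 + 2 = 17.
S7 applies (level before this adjustment is 17 ≥ 14, so +4): 17 + 4 = 21.
S8 does not apply.
Final offense level: 21.
Criminal history: 12 prior points → Category B (10-12).
Level 21 falls in the 18-23 band.
Grid: Level 18-23 × Category B = 1680-2070 days.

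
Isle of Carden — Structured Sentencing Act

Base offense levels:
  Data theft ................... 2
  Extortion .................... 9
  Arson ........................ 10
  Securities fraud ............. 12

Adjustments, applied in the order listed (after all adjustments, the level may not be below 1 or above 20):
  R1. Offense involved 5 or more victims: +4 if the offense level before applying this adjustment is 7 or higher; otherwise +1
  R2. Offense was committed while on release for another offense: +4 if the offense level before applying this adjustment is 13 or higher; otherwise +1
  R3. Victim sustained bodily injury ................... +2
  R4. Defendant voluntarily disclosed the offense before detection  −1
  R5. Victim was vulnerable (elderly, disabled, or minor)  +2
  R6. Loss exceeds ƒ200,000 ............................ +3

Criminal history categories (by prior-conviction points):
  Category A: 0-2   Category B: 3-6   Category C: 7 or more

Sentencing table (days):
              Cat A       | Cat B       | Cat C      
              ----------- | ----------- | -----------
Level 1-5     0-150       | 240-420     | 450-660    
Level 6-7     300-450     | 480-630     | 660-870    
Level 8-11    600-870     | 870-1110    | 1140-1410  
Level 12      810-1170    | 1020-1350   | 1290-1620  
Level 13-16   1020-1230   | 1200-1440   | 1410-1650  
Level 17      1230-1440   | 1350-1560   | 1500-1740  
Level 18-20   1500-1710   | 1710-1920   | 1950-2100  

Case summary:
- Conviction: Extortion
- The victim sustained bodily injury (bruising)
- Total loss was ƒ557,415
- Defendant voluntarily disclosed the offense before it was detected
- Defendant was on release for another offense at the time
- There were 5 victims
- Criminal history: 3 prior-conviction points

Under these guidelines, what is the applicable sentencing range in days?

Base offense level for extortion: 9.
R1 applies (level before this adjustment is 9 ≥ 7, so +4): 9 + 4 = 13.
R2 applies (level before this adjustment is 13 ≥ 13, so +4): 13 + 4 = 17.
R3 applies: 17 + 2 = 19.
R4 applies: 19 − 1 = 18.
R6 applies: 18 + 3 = 21.
Level 21 exceeds the maximum of 20; capped at 20.
Final offense level: 20.
Criminal history: 3 prior points → Category B (3-6).
Level 20 falls in the 18-20 band.
Grid: Level 18-20 × Category B = 1710-1920 days.

1710-1920 days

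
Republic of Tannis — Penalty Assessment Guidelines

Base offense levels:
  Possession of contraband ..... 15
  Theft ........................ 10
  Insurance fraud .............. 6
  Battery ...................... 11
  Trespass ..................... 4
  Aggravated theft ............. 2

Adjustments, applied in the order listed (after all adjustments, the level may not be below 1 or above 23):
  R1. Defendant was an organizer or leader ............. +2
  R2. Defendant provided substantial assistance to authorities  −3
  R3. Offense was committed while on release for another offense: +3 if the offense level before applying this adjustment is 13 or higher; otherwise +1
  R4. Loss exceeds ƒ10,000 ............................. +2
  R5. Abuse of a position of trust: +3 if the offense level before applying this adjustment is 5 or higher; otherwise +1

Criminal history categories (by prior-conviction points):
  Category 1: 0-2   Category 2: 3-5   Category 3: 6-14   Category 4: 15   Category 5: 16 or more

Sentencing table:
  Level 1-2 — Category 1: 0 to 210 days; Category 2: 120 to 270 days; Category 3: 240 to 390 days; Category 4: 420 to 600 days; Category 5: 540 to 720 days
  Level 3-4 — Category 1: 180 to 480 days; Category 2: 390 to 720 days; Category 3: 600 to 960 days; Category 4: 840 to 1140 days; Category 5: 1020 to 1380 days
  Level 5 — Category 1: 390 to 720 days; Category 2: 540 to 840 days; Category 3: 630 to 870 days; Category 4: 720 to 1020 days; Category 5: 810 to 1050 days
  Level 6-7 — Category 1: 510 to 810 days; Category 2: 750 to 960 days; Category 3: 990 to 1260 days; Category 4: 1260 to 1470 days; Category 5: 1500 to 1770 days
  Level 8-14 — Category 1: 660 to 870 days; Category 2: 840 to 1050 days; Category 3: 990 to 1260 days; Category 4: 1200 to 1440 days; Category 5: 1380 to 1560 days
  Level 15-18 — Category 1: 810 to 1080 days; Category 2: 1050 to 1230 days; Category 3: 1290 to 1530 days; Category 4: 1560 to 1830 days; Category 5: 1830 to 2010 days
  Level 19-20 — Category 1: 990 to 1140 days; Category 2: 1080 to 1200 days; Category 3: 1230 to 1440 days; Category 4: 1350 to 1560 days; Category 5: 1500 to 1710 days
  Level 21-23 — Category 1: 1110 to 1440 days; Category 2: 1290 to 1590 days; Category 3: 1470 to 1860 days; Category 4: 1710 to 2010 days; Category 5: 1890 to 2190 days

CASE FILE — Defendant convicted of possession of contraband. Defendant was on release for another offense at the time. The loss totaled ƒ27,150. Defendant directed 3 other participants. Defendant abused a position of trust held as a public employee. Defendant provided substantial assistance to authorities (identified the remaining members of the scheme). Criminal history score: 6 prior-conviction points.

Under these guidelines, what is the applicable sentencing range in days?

1470-1860 days

Base offense level for possession of contraband: 15.
R1 applies: 15 + 2 = 17.
R2 applies: 17 − 3 = 14.
R3 applies (level before this adjustment is 14 ≥ 13, so +3): 14 + 3 = 17.
R4 applies: 17 + 2 = 19.
R5 applies (level before this adjustment is 19 ≥ 5, so +3): 19 + 3 = 22.
Final offense level: 22.
Criminal history: 6 prior points → Category 3 (6-14).
Level 22 falls in the 21-23 band.
Grid: Level 21-23 × Category 3 = 1470-1860 days.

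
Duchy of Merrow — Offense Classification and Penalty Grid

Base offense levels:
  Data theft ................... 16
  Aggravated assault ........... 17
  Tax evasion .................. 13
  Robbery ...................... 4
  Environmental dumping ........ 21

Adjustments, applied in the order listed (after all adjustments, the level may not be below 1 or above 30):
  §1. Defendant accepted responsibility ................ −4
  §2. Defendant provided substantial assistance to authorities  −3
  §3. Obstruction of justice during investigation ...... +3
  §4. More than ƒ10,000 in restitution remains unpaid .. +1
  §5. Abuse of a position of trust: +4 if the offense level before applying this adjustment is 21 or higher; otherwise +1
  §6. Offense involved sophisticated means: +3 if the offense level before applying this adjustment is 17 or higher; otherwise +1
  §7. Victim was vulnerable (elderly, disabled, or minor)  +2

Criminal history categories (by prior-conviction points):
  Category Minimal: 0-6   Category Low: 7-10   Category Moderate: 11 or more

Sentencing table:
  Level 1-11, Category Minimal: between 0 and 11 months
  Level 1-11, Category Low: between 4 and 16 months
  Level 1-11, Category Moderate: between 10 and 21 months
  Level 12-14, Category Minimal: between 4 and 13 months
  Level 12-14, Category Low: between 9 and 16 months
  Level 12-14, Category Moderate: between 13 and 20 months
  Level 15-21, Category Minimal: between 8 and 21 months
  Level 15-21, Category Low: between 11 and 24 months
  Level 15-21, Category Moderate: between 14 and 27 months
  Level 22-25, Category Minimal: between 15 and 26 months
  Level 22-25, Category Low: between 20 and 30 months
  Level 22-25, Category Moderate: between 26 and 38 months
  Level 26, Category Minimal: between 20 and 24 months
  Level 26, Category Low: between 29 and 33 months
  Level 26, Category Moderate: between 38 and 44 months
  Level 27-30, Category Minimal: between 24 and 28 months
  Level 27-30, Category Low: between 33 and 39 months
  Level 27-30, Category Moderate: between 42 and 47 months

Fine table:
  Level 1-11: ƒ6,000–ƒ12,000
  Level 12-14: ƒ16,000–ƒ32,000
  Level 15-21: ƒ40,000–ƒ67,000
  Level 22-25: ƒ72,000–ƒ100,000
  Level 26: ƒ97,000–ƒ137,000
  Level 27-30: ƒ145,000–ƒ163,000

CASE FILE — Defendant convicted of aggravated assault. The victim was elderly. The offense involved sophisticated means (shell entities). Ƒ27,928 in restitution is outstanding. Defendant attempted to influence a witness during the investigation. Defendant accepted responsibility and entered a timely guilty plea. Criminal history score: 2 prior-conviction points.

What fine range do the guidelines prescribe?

ƒ72,000–ƒ100,000

Base offense level for aggravated assault: 17.
§1 applies: 17 − 4 = 13.
§2 does not apply.
§3 applies: 13 + 3 = 16.
§4 applies: 16 + 1 = 17.
§5 does not apply.
§6 applies (level before this adjustment is 17 ≥ 17, so +3): 17 + 3 = 20.
§7 applies: 20 + 2 = 22.
Final offense level: 22.
Level 22 falls in the 22-25 band.
Fine table: Level 22-25 → ƒ72,000–ƒ100,000.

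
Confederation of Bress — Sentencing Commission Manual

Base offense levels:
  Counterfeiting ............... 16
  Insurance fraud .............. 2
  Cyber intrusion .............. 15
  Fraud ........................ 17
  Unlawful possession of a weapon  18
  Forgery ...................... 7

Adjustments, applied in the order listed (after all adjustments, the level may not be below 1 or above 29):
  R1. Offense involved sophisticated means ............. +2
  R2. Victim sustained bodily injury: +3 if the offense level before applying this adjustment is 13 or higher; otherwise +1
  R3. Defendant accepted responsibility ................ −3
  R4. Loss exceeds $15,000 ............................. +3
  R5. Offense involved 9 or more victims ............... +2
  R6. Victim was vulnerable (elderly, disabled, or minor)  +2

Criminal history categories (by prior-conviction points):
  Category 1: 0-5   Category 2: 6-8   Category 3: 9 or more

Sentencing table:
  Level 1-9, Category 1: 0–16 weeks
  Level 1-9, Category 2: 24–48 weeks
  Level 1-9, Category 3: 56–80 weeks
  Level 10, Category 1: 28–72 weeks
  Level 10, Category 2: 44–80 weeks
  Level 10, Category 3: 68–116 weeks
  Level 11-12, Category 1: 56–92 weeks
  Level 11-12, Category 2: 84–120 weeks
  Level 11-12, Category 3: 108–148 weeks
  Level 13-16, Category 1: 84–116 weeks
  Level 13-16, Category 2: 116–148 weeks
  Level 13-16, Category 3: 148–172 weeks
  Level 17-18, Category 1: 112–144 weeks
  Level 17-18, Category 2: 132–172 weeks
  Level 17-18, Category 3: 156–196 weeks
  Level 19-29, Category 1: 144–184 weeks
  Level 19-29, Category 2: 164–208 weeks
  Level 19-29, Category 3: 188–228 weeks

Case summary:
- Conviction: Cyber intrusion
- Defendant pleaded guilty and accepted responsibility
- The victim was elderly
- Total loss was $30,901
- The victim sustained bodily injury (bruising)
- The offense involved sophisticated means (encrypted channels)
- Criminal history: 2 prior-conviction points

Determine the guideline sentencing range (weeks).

144-184 weeks

Base offense level for cyber intrusion: 15.
R1 applies: 15 + 2 = 17.
R2 applies (level before this adjustment is 17 ≥ 13, so +3): 17 + 3 = 20.
R3 applies: 20 − 3 = 17.
R4 applies: 17 + 3 = 20.
R5 does not apply.
R6 applies: 20 + 2 = 22.
Final offense level: 22.
Criminal history: 2 prior points → Category 1 (0-5).
Level 22 falls in the 19-29 band.
Grid: Level 19-29 × Category 1 = 144-184 weeks.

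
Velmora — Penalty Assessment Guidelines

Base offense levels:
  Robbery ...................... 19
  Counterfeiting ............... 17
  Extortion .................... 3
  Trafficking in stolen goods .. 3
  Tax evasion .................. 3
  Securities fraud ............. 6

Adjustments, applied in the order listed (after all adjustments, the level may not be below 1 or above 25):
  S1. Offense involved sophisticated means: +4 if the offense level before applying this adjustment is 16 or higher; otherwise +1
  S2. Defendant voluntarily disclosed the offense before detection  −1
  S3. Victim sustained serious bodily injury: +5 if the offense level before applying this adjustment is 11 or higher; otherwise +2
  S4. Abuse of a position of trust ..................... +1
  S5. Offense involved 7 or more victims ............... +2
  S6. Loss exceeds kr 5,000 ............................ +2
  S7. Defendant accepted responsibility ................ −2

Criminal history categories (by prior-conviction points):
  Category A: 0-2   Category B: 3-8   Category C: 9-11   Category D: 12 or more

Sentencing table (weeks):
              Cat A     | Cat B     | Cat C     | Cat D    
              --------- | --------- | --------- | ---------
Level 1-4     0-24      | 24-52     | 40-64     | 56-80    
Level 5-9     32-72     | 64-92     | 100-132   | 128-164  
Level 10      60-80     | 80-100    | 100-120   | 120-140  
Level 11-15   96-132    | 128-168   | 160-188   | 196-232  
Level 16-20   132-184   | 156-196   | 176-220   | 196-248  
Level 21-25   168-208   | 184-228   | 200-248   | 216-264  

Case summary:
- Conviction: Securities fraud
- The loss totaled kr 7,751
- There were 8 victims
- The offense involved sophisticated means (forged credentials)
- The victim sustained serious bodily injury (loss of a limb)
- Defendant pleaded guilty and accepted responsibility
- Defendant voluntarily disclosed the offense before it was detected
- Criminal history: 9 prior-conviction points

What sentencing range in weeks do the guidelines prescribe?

Base offense level for securities fraud: 6.
S1 applies (level before this adjustment is 6 < 16, so +1): 6 + 1 = 7.
S2 applies: 7 − 1 = 6.
S3 applies (level before this adjustment is 6 < 11, so +2): 6 + 2 = 8.
S5 applies: 8 + 2 = 10.
S6 applies: 10 + 2 = 12.
S7 applies: 12 − 2 = 10.
Final offense level: 10.
Criminal history: 9 prior points → Category C (9-11).
Level 10 falls in the 10 band.
Grid: Level 10 × Category C = 100-120 weeks.

100-120 weeks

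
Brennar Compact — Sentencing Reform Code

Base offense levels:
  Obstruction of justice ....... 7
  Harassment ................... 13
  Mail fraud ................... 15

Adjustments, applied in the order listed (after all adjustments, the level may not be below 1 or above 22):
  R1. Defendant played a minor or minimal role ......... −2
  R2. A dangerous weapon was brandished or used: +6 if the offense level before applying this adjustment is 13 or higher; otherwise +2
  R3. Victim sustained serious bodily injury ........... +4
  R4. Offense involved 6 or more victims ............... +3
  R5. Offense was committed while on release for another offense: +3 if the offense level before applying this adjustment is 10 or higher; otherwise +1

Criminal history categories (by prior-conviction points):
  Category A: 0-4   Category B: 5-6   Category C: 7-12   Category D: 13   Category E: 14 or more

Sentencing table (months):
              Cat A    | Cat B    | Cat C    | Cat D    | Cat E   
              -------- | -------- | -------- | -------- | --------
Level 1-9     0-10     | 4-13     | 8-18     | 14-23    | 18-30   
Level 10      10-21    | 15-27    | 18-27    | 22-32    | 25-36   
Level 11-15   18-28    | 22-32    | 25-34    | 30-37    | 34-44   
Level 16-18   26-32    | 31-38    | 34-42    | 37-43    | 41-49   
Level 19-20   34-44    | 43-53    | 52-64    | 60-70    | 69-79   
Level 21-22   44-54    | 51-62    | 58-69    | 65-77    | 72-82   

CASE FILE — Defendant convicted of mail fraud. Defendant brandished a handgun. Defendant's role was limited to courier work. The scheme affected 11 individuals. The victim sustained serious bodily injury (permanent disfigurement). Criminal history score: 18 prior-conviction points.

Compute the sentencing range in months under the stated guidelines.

72-82 months

Base offense level for mail fraud: 15.
R1 applies: 15 − 2 = 13.
R2 applies (level before this adjustment is 13 ≥ 13, so +6): 13 + 6 = 19.
R3 applies: 19 + 4 = 23.
R4 applies: 23 + 3 = 26.
Level 26 exceeds the maximum of 22; capped at 22.
Final offense level: 22.
Criminal history: 18 prior points → Category E (14+).
Level 22 falls in the 21-22 band.
Grid: Level 21-22 × Category E = 72-82 months.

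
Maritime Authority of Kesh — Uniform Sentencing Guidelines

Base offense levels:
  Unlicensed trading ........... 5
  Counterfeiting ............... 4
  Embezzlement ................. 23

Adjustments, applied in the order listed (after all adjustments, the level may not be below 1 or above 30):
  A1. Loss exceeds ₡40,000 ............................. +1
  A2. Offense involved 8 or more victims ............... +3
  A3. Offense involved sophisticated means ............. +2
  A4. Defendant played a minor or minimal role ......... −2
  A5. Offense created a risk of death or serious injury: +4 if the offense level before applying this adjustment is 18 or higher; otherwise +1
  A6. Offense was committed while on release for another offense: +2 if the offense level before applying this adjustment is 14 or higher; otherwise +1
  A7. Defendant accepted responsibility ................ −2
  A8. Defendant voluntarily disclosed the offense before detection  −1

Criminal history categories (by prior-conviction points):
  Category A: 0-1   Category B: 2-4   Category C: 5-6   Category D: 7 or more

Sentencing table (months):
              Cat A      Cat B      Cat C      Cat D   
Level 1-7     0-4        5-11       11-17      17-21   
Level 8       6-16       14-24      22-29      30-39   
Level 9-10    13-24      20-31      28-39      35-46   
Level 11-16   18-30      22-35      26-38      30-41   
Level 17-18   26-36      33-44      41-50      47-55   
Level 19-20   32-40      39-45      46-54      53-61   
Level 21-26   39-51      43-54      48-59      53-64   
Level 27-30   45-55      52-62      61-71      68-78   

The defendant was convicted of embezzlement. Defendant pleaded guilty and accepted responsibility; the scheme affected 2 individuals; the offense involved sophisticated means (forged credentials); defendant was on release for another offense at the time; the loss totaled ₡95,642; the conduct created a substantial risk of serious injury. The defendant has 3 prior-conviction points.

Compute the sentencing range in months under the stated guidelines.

52-62 months

Base offense level for embezzlement: 23.
A1 applies: 23 + 1 = 24.
A2 does not apply.
A3 applies: 24 + 2 = 26.
A5 applies (level before this adjustment is 26 ≥ 18, so +4): 26 + 4 = 30.
A6 applies (level before this adjustment is 30 ≥ 14, so +2): 30 + 2 = 32.
A7 applies: 32 − 2 = 30.
Final offense level: 30.
Criminal history: 3 prior points → Category B (2-4).
Level 30 falls in the 27-30 band.
Grid: Level 27-30 × Category B = 52-62 months.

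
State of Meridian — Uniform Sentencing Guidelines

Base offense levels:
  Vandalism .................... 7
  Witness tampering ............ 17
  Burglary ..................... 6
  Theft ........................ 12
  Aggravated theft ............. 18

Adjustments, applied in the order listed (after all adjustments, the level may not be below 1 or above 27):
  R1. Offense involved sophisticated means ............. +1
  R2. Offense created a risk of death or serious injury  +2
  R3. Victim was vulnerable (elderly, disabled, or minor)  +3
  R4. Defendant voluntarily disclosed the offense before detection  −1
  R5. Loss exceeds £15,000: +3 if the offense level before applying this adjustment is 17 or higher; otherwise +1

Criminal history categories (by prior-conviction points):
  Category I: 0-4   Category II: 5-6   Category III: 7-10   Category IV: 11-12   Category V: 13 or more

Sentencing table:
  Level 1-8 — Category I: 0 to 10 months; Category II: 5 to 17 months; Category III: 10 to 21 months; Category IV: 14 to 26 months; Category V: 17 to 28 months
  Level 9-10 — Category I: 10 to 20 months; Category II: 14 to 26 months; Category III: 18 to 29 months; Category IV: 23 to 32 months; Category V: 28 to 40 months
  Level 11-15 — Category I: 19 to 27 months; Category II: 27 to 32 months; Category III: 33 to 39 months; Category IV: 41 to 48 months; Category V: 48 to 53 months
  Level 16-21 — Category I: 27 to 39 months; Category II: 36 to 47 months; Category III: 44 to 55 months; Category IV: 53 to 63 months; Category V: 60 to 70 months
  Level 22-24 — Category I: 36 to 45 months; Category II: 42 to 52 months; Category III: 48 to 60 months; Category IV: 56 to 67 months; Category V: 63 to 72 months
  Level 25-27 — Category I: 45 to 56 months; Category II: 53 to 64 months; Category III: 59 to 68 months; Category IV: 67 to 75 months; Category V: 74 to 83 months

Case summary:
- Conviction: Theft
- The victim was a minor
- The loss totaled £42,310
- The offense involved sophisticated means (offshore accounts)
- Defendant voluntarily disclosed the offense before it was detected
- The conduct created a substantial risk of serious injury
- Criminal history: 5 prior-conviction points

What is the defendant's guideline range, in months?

36-47 months

Base offense level for theft: 12.
R1 applies: 12 + 1 = 13.
R2 applies: 13 + 2 = 15.
R3 applies: 15 + 3 = 18.
R4 applies: 18 − 1 = 17.
R5 applies (level before this adjustment is 17 ≥ 17, so +3): 17 + 3 = 20.
Final offense level: 20.
Criminal history: 5 prior points → Category II (5-6).
Level 20 falls in the 16-21 band.
Grid: Level 16-21 × Category II = 36-47 months.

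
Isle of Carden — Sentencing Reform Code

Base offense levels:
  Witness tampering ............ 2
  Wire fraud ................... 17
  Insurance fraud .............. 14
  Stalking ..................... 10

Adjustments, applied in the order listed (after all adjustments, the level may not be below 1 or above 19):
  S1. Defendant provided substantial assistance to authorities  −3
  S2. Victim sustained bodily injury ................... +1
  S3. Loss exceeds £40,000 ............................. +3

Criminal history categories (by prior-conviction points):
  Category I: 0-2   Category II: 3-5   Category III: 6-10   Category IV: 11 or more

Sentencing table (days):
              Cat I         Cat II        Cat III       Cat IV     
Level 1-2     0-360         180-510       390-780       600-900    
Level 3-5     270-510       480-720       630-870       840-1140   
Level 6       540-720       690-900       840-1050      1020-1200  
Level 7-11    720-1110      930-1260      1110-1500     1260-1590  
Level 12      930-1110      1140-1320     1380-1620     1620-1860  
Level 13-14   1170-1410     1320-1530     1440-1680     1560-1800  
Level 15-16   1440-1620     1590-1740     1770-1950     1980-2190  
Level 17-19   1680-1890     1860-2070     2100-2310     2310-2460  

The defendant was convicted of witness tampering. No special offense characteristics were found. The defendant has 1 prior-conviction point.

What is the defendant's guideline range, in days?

Base offense level for witness tampering: 2.
Final offense level: 2.
Criminal history: 1 prior point → Category I (0-2).
Level 2 falls in the 1-2 band.
Grid: Level 1-2 × Category I = 0-360 days.

0-360 days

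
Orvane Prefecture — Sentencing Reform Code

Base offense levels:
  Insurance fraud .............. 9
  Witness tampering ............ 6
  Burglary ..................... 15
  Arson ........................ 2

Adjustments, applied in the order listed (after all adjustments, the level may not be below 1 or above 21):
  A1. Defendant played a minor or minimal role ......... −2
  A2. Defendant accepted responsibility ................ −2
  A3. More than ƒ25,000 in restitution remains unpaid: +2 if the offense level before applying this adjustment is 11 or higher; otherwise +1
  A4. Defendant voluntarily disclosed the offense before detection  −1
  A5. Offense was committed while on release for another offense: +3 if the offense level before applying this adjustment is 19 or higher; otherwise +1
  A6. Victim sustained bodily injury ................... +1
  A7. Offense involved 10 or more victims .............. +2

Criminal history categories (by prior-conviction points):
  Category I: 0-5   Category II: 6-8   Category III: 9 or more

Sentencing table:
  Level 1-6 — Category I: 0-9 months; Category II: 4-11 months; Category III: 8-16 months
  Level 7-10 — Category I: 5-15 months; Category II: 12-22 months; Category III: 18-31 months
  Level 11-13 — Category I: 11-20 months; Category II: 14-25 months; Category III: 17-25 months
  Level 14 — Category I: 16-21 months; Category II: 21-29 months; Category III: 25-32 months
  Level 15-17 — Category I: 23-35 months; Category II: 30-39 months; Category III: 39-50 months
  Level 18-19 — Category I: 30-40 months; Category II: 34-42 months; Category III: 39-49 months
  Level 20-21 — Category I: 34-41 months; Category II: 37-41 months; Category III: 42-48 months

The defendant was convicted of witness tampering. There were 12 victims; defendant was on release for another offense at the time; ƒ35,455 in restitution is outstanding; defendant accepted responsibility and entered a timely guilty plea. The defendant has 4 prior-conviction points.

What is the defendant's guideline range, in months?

Base offense level for witness tampering: 6.
A1 does not apply.
A2 applies: 6 − 2 = 4.
A3 applies (level before this adjustment is 4 < 11, so +1): 4 + 1 = 5.
A5 applies (level before this adjustment is 5 < 19, so +1): 5 + 1 = 6.
A7 applies: 6 + 2 = 8.
Final offense level: 8.
Criminal history: 4 prior points → Category I (0-5).
Level 8 falls in the 7-10 band.
Grid: Level 7-10 × Category I = 5-15 months.

5-15 months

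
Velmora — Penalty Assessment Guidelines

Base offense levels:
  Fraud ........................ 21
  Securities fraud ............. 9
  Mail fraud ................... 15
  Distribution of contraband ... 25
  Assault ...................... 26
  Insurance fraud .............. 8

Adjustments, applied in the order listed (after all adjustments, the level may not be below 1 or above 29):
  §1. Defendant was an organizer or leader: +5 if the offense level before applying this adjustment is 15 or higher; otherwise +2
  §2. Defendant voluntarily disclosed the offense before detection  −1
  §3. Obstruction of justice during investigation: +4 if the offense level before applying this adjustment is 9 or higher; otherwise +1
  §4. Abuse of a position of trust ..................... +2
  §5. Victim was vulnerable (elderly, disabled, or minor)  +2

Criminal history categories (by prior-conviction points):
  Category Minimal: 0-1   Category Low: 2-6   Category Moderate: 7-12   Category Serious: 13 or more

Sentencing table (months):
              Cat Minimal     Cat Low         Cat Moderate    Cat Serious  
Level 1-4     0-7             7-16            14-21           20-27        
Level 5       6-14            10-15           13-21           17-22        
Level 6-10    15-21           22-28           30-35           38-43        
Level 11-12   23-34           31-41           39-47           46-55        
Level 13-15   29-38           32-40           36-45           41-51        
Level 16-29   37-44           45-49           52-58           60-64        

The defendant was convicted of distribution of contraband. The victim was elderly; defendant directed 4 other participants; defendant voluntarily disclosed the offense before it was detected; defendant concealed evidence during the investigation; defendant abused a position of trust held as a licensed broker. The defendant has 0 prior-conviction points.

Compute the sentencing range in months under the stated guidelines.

37-44 months

Base offense level for distribution of contraband: 25.
§1 applies (level before this adjustment is 25 ≥ 15, so +5): 25 + 5 = 30.
§2 applies: 30 − 1 = 29.
§3 applies (level before this adjustment is 29 ≥ 9, so +4): 29 + 4 = 33.
§4 applies: 33 + 2 = 35.
§5 applies: 35 + 2 = 37.
Level 37 exceeds the maximum of 29; capped at 29.
Final offense level: 29.
Criminal history: 0 prior points → Category Minimal (0-1).
Level 29 falls in the 16-29 band.
Grid: Level 16-29 × Category Minimal = 37-44 months.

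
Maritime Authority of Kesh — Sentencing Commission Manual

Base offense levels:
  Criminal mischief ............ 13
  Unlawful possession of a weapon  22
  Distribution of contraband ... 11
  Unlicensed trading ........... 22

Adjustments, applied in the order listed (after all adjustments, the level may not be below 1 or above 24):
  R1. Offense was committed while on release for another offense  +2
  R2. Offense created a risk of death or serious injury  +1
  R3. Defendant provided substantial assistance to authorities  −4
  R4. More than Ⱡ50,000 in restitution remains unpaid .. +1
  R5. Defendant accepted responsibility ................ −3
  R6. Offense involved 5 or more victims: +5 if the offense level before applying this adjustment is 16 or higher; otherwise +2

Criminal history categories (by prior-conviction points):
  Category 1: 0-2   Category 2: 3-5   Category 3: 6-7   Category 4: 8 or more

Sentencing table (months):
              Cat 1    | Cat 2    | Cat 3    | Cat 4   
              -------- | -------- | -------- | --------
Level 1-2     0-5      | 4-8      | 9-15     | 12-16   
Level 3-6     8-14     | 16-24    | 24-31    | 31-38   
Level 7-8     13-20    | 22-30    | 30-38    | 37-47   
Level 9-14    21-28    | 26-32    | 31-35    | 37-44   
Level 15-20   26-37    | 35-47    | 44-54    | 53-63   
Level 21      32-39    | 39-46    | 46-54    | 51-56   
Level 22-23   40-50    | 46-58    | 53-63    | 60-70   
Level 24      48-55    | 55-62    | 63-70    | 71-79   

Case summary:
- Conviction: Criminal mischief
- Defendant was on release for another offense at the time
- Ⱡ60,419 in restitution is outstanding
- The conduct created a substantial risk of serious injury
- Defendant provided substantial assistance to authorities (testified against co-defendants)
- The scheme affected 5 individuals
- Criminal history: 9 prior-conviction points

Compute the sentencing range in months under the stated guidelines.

Base offense level for criminal mischief: 13.
R1 applies: 13 + 2 = 15.
R2 applies: 15 + 1 = 16.
R3 applies: 16 − 4 = 12.
R4 applies: 12 + 1 = 13.
R5 does not apply.
R6 applies (level before this adjustment is 13 < 16, so +2): 13 + 2 = 15.
Final offense level: 15.
Criminal history: 9 prior points → Category 4 (8+).
Level 15 falls in the 15-20 band.
Grid: Level 15-20 × Category 4 = 53-63 months.

53-63 months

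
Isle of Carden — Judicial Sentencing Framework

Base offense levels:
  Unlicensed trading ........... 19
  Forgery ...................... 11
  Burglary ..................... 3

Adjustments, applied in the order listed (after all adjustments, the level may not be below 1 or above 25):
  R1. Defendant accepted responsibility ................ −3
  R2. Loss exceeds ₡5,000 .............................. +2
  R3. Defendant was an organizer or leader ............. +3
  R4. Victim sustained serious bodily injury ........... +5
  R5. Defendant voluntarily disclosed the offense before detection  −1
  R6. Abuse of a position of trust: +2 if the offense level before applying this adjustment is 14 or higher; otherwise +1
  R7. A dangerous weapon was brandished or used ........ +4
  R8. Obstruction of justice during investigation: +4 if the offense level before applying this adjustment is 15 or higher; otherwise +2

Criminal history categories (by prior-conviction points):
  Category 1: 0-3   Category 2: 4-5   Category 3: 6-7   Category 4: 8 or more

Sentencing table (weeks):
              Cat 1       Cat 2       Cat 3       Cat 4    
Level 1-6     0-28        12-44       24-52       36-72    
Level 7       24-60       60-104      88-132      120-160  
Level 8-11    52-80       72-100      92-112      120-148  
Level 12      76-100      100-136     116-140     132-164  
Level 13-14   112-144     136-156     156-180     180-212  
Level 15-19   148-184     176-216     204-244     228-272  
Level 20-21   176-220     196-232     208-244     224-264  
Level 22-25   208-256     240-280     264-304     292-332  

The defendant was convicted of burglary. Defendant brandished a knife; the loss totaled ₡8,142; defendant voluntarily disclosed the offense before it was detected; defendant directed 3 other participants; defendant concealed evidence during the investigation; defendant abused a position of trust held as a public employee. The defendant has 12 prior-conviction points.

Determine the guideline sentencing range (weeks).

Base offense level for burglary: 3.
R2 applies: 3 + 2 = 5.
R3 applies: 5 + 3 = 8.
R4 does not apply.
R5 applies: 8 − 1 = 7.
R6 applies (level before this adjustment is 7 < 14, so +1): 7 + 1 = 8.
R7 applies: 8 + 4 = 12.
R8 applies (level before this adjustment is 12 < 15, so +2): 12 + 2 = 14.
Final offense level: 14.
Criminal history: 12 prior points → Category 4 (8+).
Level 14 falls in the 13-14 band.
Grid: Level 13-14 × Category 4 = 180-212 weeks.

180-212 weeks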